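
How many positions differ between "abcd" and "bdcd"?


Comparing "abcd" and "bdcd" position by position:
  Position 0: 'a' vs 'b' => DIFFER
  Position 1: 'b' vs 'd' => DIFFER
  Position 2: 'c' vs 'c' => same
  Position 3: 'd' vs 'd' => same
Positions that differ: 2

2


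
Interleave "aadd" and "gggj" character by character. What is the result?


Interleaving "aadd" and "gggj":
  Position 0: 'a' from first, 'g' from second => "ag"
  Position 1: 'a' from first, 'g' from second => "ag"
  Position 2: 'd' from first, 'g' from second => "dg"
  Position 3: 'd' from first, 'j' from second => "dj"
Result: agagdgdj

agagdgdj


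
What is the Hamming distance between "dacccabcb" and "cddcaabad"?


Comparing "dacccabcb" and "cddcaabad" position by position:
  Position 0: 'd' vs 'c' => differ
  Position 1: 'a' vs 'd' => differ
  Position 2: 'c' vs 'd' => differ
  Position 3: 'c' vs 'c' => same
  Position 4: 'c' vs 'a' => differ
  Position 5: 'a' vs 'a' => same
  Position 6: 'b' vs 'b' => same
  Position 7: 'c' vs 'a' => differ
  Position 8: 'b' vs 'd' => differ
Total differences (Hamming distance): 6

6


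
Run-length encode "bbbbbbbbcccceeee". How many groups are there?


Input: bbbbbbbbcccceeee
Scanning for consecutive runs:
  Group 1: 'b' x 8 (positions 0-7)
  Group 2: 'c' x 4 (positions 8-11)
  Group 3: 'e' x 4 (positions 12-15)
Total groups: 3

3


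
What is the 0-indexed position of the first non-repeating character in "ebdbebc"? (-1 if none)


Input: ebdbebc
Character frequencies:
  'b': 3
  'c': 1
  'd': 1
  'e': 2
Scanning left to right for freq == 1:
  Position 0 ('e'): freq=2, skip
  Position 1 ('b'): freq=3, skip
  Position 2 ('d'): unique! => answer = 2

2


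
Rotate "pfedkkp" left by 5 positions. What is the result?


Input: "pfedkkp", rotate left by 5
First 5 characters: "pfedk"
Remaining characters: "kp"
Concatenate remaining + first: "kp" + "pfedk" = "kppfedk"

kppfedk


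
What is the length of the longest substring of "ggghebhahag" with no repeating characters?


Input: "ggghebhahag"
Sliding window (track last position of each char):
  Position 0 ('g'): window [0,0] length 1 -- new best
  Position 1 ('g'): repeat (last at 0), move window start to 1
  Position 1 ('g'): window [1,1] length 1
  Position 2 ('g'): repeat (last at 1), move window start to 2
  Position 2 ('g'): window [2,2] length 1
  Position 3 ('h'): window [2,3] length 2 -- new best
  Position 4 ('e'): window [2,4] length 3 -- new best
  Position 5 ('b'): window [2,5] length 4 -- new best
  Position 6 ('h'): repeat (last at 3), move window start to 4
  Position 6 ('h'): window [4,6] length 3
  Position 7 ('a'): window [4,7] length 4
  Position 8 ('h'): repeat (last at 6), move window start to 7
  Position 8 ('h'): window [7,8] length 2
  Position 9 ('a'): repeat (last at 7), move window start to 8
  Position 9 ('a'): window [8,9] length 2
  Position 10 ('g'): window [8,10] length 3
Longest substring with no repeats: "gheb" with length 4

4


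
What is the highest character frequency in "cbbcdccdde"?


Input: cbbcdccdde
Character counts:
  'b': 2
  'c': 4
  'd': 3
  'e': 1
Maximum frequency: 4

4


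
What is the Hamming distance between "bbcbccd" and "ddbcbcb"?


Comparing "bbcbccd" and "ddbcbcb" position by position:
  Position 0: 'b' vs 'd' => differ
  Position 1: 'b' vs 'd' => differ
  Position 2: 'c' vs 'b' => differ
  Position 3: 'b' vs 'c' => differ
  Position 4: 'c' vs 'b' => differ
  Position 5: 'c' vs 'c' => same
  Position 6: 'd' vs 'b' => differ
Total differences (Hamming distance): 6

6


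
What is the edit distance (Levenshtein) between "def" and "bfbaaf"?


Computing edit distance: "def" -> "bfbaaf"
DP table:
           b    f    b    a    a    f
      0    1    2    3    4    5    6
  d   1    1    2    3    4    5    6
  e   2    2    2    3    4    5    6
  f   3    3    2    3    4    5    5
Edit distance = dp[3][6] = 5

5


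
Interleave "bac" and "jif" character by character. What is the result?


Interleaving "bac" and "jif":
  Position 0: 'b' from first, 'j' from second => "bj"
  Position 1: 'a' from first, 'i' from second => "ai"
  Position 2: 'c' from first, 'f' from second => "cf"
Result: bjaicf

bjaicf


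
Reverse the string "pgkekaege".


Input: pgkekaege
Reading characters right to left:
  Position 8: 'e'
  Position 7: 'g'
  Position 6: 'e'
  Position 5: 'a'
  Position 4: 'k'
  Position 3: 'e'
  Position 2: 'k'
  Position 1: 'g'
  Position 0: 'p'
Reversed: egeakekgp

egeakekgp


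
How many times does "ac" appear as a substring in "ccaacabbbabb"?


Searching for "ac" in "ccaacabbbabb"
Scanning each position:
  Position 0: "cc" => no
  Position 1: "ca" => no
  Position 2: "aa" => no
  Position 3: "ac" => MATCH
  Position 4: "ca" => no
  Position 5: "ab" => no
  Position 6: "bb" => no
  Position 7: "bb" => no
  Position 8: "ba" => no
  Position 9: "ab" => no
  Position 10: "bb" => no
Total occurrences: 1

1


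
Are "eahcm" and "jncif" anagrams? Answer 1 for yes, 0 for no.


Strings: "eahcm", "jncif"
Sorted first:  acehm
Sorted second: cfijn
Differ at position 0: 'a' vs 'c' => not anagrams

0


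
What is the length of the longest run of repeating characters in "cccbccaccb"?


Input: "cccbccaccb"
Scanning for longest run:
  Position 1 ('c'): continues run of 'c', length=2
  Position 2 ('c'): continues run of 'c', length=3
  Position 3 ('b'): new char, reset run to 1
  Position 4 ('c'): new char, reset run to 1
  Position 5 ('c'): continues run of 'c', length=2
  Position 6 ('a'): new char, reset run to 1
  Position 7 ('c'): new char, reset run to 1
  Position 8 ('c'): continues run of 'c', length=2
  Position 9 ('b'): new char, reset run to 1
Longest run: 'c' with length 3

3


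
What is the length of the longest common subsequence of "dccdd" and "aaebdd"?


LCS of "dccdd" and "aaebdd"
DP table:
           a    a    e    b    d    d
      0    0    0    0    0    0    0
  d   0    0    0    0    0    1    1
  c   0    0    0    0    0    1    1
  c   0    0    0    0    0    1    1
  d   0    0    0    0    0    1    2
  d   0    0    0    0    0    1    2
LCS length = dp[5][6] = 2

2


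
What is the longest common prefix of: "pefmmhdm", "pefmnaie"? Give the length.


Words: pefmmhdm, pefmnaie
  Position 0: all 'p' => match
  Position 1: all 'e' => match
  Position 2: all 'f' => match
  Position 3: all 'm' => match
  Position 4: ('m', 'n') => mismatch, stop
LCP = "pefm" (length 4)

4


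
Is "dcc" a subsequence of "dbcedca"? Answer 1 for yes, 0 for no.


Check if "dcc" is a subsequence of "dbcedca"
Greedy scan:
  Position 0 ('d'): matches sub[0] = 'd'
  Position 1 ('b'): no match needed
  Position 2 ('c'): matches sub[1] = 'c'
  Position 3 ('e'): no match needed
  Position 4 ('d'): no match needed
  Position 5 ('c'): matches sub[2] = 'c'
  Position 6 ('a'): no match needed
All 3 characters matched => is a subsequence

1


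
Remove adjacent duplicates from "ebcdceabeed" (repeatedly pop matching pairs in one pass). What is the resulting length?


Input: ebcdceabeed
Stack-based adjacent duplicate removal:
  Read 'e': push. Stack: e
  Read 'b': push. Stack: eb
  Read 'c': push. Stack: ebc
  Read 'd': push. Stack: ebcd
  Read 'c': push. Stack: ebcdc
  Read 'e': push. Stack: ebcdce
  Read 'a': push. Stack: ebcdcea
  Read 'b': push. Stack: ebcdceab
  Read 'e': push. Stack: ebcdceabe
  Read 'e': matches stack top 'e' => pop. Stack: ebcdceab
  Read 'd': push. Stack: ebcdceabd
Final stack: "ebcdceabd" (length 9)

9


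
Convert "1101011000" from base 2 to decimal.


Input: "1101011000" in base 2
Positional expansion:
  Digit '1' (value 1) x 2^9 = 512
  Digit '1' (value 1) x 2^8 = 256
  Digit '0' (value 0) x 2^7 = 0
  Digit '1' (value 1) x 2^6 = 64
  Digit '0' (value 0) x 2^5 = 0
  Digit '1' (value 1) x 2^4 = 16
  Digit '1' (value 1) x 2^3 = 8
  Digit '0' (value 0) x 2^2 = 0
  Digit '0' (value 0) x 2^1 = 0
  Digit '0' (value 0) x 2^0 = 0
Sum = 856

856


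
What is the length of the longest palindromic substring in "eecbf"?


Input: "eecbf"
Checking substrings for palindromes:
  [0:2] "ee" (len 2) => palindrome
Longest palindromic substring: "ee" with length 2

2


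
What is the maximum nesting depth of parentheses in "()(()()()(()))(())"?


Input: "()(()()()(()))(())"
Tracking depth:
  Position 0 '(': depth becomes 1
  Position 1 ')': depth becomes 0
  Position 2 '(': depth becomes 1
  Position 3 '(': depth becomes 2
  Position 4 ')': depth becomes 1
  Position 5 '(': depth becomes 2
  Position 6 ')': depth becomes 1
  Position 7 '(': depth becomes 2
  Position 8 ')': depth becomes 1
  Position 9 '(': depth becomes 2
  Position 10 '(': depth becomes 3
  Position 11 ')': depth becomes 2
  Position 12 ')': depth becomes 1
  Position 13 ')': depth becomes 0
  Position 14 '(': depth becomes 1
  Position 15 '(': depth becomes 2
  Position 16 ')': depth becomes 1
  Position 17 ')': depth becomes 0
Maximum depth reached: 3

3


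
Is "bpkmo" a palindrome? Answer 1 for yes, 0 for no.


Input: bpkmo
Reversed: omkpb
  Compare pos 0 ('b') with pos 4 ('o'): MISMATCH
  Compare pos 1 ('p') with pos 3 ('m'): MISMATCH
Result: not a palindrome

0


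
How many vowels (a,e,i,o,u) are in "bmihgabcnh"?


Input: bmihgabcnh
Checking each character:
  'b' at position 0: consonant
  'm' at position 1: consonant
  'i' at position 2: vowel (running total: 1)
  'h' at position 3: consonant
  'g' at position 4: consonant
  'a' at position 5: vowel (running total: 2)
  'b' at position 6: consonant
  'c' at position 7: consonant
  'n' at position 8: consonant
  'h' at position 9: consonant
Total vowels: 2

2


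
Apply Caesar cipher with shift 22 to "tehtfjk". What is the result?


Caesar cipher: shift "tehtfjk" by 22
  't' (pos 19) + 22 = pos 15 = 'p'
  'e' (pos 4) + 22 = pos 0 = 'a'
  'h' (pos 7) + 22 = pos 3 = 'd'
  't' (pos 19) + 22 = pos 15 = 'p'
  'f' (pos 5) + 22 = pos 1 = 'b'
  'j' (pos 9) + 22 = pos 5 = 'f'
  'k' (pos 10) + 22 = pos 6 = 'g'
Result: padpbfg

padpbfg


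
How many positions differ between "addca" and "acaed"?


Comparing "addca" and "acaed" position by position:
  Position 0: 'a' vs 'a' => same
  Position 1: 'd' vs 'c' => DIFFER
  Position 2: 'd' vs 'a' => DIFFER
  Position 3: 'c' vs 'e' => DIFFER
  Position 4: 'a' vs 'd' => DIFFER
Positions that differ: 4

4


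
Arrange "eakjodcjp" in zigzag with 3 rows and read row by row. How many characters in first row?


Zigzag "eakjodcjp" into 3 rows:
Placing characters:
  'e' => row 0
  'a' => row 1
  'k' => row 2
  'j' => row 1
  'o' => row 0
  'd' => row 1
  'c' => row 2
  'j' => row 1
  'p' => row 0
Rows:
  Row 0: "eop"
  Row 1: "ajdj"
  Row 2: "kc"
First row length: 3

3


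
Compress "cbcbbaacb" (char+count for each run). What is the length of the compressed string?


Input: cbcbbaacb
Runs:
  'c' x 1 => "c1"
  'b' x 1 => "b1"
  'c' x 1 => "c1"
  'b' x 2 => "b2"
  'a' x 2 => "a2"
  'c' x 1 => "c1"
  'b' x 1 => "b1"
Compressed: "c1b1c1b2a2c1b1"
Compressed length: 14

14


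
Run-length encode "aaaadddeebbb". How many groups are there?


Input: aaaadddeebbb
Scanning for consecutive runs:
  Group 1: 'a' x 4 (positions 0-3)
  Group 2: 'd' x 3 (positions 4-6)
  Group 3: 'e' x 2 (positions 7-8)
  Group 4: 'b' x 3 (positions 9-11)
Total groups: 4

4


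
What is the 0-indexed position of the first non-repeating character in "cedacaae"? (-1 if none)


Input: cedacaae
Character frequencies:
  'a': 3
  'c': 2
  'd': 1
  'e': 2
Scanning left to right for freq == 1:
  Position 0 ('c'): freq=2, skip
  Position 1 ('e'): freq=2, skip
  Position 2 ('d'): unique! => answer = 2

2


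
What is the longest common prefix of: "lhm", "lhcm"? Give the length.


Words: lhm, lhcm
  Position 0: all 'l' => match
  Position 1: all 'h' => match
  Position 2: ('m', 'c') => mismatch, stop
LCP = "lh" (length 2)

2


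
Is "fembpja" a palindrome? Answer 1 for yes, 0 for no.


Input: fembpja
Reversed: ajpbmef
  Compare pos 0 ('f') with pos 6 ('a'): MISMATCH
  Compare pos 1 ('e') with pos 5 ('j'): MISMATCH
  Compare pos 2 ('m') with pos 4 ('p'): MISMATCH
Result: not a palindrome

0


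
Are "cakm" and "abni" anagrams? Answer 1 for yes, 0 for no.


Strings: "cakm", "abni"
Sorted first:  ackm
Sorted second: abin
Differ at position 1: 'c' vs 'b' => not anagrams

0


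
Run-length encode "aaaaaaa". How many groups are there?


Input: aaaaaaa
Scanning for consecutive runs:
  Group 1: 'a' x 7 (positions 0-6)
Total groups: 1

1


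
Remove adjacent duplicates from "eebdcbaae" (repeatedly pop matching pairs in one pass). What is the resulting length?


Input: eebdcbaae
Stack-based adjacent duplicate removal:
  Read 'e': push. Stack: e
  Read 'e': matches stack top 'e' => pop. Stack: (empty)
  Read 'b': push. Stack: b
  Read 'd': push. Stack: bd
  Read 'c': push. Stack: bdc
  Read 'b': push. Stack: bdcb
  Read 'a': push. Stack: bdcba
  Read 'a': matches stack top 'a' => pop. Stack: bdcb
  Read 'e': push. Stack: bdcbe
Final stack: "bdcbe" (length 5)

5


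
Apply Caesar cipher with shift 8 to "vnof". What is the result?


Caesar cipher: shift "vnof" by 8
  'v' (pos 21) + 8 = pos 3 = 'd'
  'n' (pos 13) + 8 = pos 21 = 'v'
  'o' (pos 14) + 8 = pos 22 = 'w'
  'f' (pos 5) + 8 = pos 13 = 'n'
Result: dvwn

dvwn


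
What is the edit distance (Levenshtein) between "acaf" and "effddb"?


Computing edit distance: "acaf" -> "effddb"
DP table:
           e    f    f    d    d    b
      0    1    2    3    4    5    6
  a   1    1    2    3    4    5    6
  c   2    2    2    3    4    5    6
  a   3    3    3    3    4    5    6
  f   4    4    3    3    4    5    6
Edit distance = dp[4][6] = 6

6


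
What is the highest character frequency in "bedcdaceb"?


Input: bedcdaceb
Character counts:
  'a': 1
  'b': 2
  'c': 2
  'd': 2
  'e': 2
Maximum frequency: 2

2


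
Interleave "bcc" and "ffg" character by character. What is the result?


Interleaving "bcc" and "ffg":
  Position 0: 'b' from first, 'f' from second => "bf"
  Position 1: 'c' from first, 'f' from second => "cf"
  Position 2: 'c' from first, 'g' from second => "cg"
Result: bfcfcg

bfcfcg


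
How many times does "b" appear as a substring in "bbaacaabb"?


Searching for "b" in "bbaacaabb"
Scanning each position:
  Position 0: "b" => MATCH
  Position 1: "b" => MATCH
  Position 2: "a" => no
  Position 3: "a" => no
  Position 4: "c" => no
  Position 5: "a" => no
  Position 6: "a" => no
  Position 7: "b" => MATCH
  Position 8: "b" => MATCH
Total occurrences: 4

4


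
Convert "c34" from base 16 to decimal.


Input: "c34" in base 16
Positional expansion:
  Digit 'c' (value 12) x 16^2 = 3072
  Digit '3' (value 3) x 16^1 = 48
  Digit '4' (value 4) x 16^0 = 4
Sum = 3124

3124


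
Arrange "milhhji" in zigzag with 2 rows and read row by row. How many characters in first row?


Zigzag "milhhji" into 2 rows:
Placing characters:
  'm' => row 0
  'i' => row 1
  'l' => row 0
  'h' => row 1
  'h' => row 0
  'j' => row 1
  'i' => row 0
Rows:
  Row 0: "mlhi"
  Row 1: "ihj"
First row length: 4

4


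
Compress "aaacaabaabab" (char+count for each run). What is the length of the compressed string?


Input: aaacaabaabab
Runs:
  'a' x 3 => "a3"
  'c' x 1 => "c1"
  'a' x 2 => "a2"
  'b' x 1 => "b1"
  'a' x 2 => "a2"
  'b' x 1 => "b1"
  'a' x 1 => "a1"
  'b' x 1 => "b1"
Compressed: "a3c1a2b1a2b1a1b1"
Compressed length: 16

16


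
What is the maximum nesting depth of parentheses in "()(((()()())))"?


Input: "()(((()()())))"
Tracking depth:
  Position 0 '(': depth becomes 1
  Position 1 ')': depth becomes 0
  Position 2 '(': depth becomes 1
  Position 3 '(': depth becomes 2
  Position 4 '(': depth becomes 3
  Position 5 '(': depth becomes 4
  Position 6 ')': depth becomes 3
  Position 7 '(': depth becomes 4
  Position 8 ')': depth becomes 3
  Position 9 '(': depth becomes 4
  Position 10 ')': depth becomes 3
  Position 11 ')': depth becomes 2
  Position 12 ')': depth becomes 1
  Position 13 ')': depth becomes 0
Maximum depth reached: 4

4


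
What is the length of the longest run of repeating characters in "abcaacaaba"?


Input: "abcaacaaba"
Scanning for longest run:
  Position 1 ('b'): new char, reset run to 1
  Position 2 ('c'): new char, reset run to 1
  Position 3 ('a'): new char, reset run to 1
  Position 4 ('a'): continues run of 'a', length=2
  Position 5 ('c'): new char, reset run to 1
  Position 6 ('a'): new char, reset run to 1
  Position 7 ('a'): continues run of 'a', length=2
  Position 8 ('b'): new char, reset run to 1
  Position 9 ('a'): new char, reset run to 1
Longest run: 'a' with length 2

2


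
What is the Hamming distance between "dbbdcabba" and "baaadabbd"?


Comparing "dbbdcabba" and "baaadabbd" position by position:
  Position 0: 'd' vs 'b' => differ
  Position 1: 'b' vs 'a' => differ
  Position 2: 'b' vs 'a' => differ
  Position 3: 'd' vs 'a' => differ
  Position 4: 'c' vs 'd' => differ
  Position 5: 'a' vs 'a' => same
  Position 6: 'b' vs 'b' => same
  Position 7: 'b' vs 'b' => same
  Position 8: 'a' vs 'd' => differ
Total differences (Hamming distance): 6

6


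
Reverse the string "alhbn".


Input: alhbn
Reading characters right to left:
  Position 4: 'n'
  Position 3: 'b'
  Position 2: 'h'
  Position 1: 'l'
  Position 0: 'a'
Reversed: nbhla

nbhla


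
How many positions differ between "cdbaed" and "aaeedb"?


Comparing "cdbaed" and "aaeedb" position by position:
  Position 0: 'c' vs 'a' => DIFFER
  Position 1: 'd' vs 'a' => DIFFER
  Position 2: 'b' vs 'e' => DIFFER
  Position 3: 'a' vs 'e' => DIFFER
  Position 4: 'e' vs 'd' => DIFFER
  Position 5: 'd' vs 'b' => DIFFER
Positions that differ: 6

6


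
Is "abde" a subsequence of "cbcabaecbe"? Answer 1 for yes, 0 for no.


Check if "abde" is a subsequence of "cbcabaecbe"
Greedy scan:
  Position 0 ('c'): no match needed
  Position 1 ('b'): no match needed
  Position 2 ('c'): no match needed
  Position 3 ('a'): matches sub[0] = 'a'
  Position 4 ('b'): matches sub[1] = 'b'
  Position 5 ('a'): no match needed
  Position 6 ('e'): no match needed
  Position 7 ('c'): no match needed
  Position 8 ('b'): no match needed
  Position 9 ('e'): no match needed
Only matched 2/4 characters => not a subsequence

0


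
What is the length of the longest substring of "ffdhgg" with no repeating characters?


Input: "ffdhgg"
Sliding window (track last position of each char):
  Position 0 ('f'): window [0,0] length 1 -- new best
  Position 1 ('f'): repeat (last at 0), move window start to 1
  Position 1 ('f'): window [1,1] length 1
  Position 2 ('d'): window [1,2] length 2 -- new best
  Position 3 ('h'): window [1,3] length 3 -- new best
  Position 4 ('g'): window [1,4] length 4 -- new best
  Position 5 ('g'): repeat (last at 4), move window start to 5
  Position 5 ('g'): window [5,5] length 1
Longest substring with no repeats: "fdhg" with length 4

4


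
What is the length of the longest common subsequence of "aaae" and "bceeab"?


LCS of "aaae" and "bceeab"
DP table:
           b    c    e    e    a    b
      0    0    0    0    0    0    0
  a   0    0    0    0    0    1    1
  a   0    0    0    0    0    1    1
  a   0    0    0    0    0    1    1
  e   0    0    0    1    1    1    1
LCS length = dp[4][6] = 1

1


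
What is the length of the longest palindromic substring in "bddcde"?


Input: "bddcde"
Checking substrings for palindromes:
  [2:5] "dcd" (len 3) => palindrome
  [1:3] "dd" (len 2) => palindrome
Longest palindromic substring: "dcd" with length 3

3


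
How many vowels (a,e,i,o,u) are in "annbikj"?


Input: annbikj
Checking each character:
  'a' at position 0: vowel (running total: 1)
  'n' at position 1: consonant
  'n' at position 2: consonant
  'b' at position 3: consonant
  'i' at position 4: vowel (running total: 2)
  'k' at position 5: consonant
  'j' at position 6: consonant
Total vowels: 2

2


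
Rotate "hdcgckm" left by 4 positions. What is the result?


Input: "hdcgckm", rotate left by 4
First 4 characters: "hdcg"
Remaining characters: "ckm"
Concatenate remaining + first: "ckm" + "hdcg" = "ckmhdcg"

ckmhdcg


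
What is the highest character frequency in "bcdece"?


Input: bcdece
Character counts:
  'b': 1
  'c': 2
  'd': 1
  'e': 2
Maximum frequency: 2

2


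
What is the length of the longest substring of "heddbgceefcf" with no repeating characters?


Input: "heddbgceefcf"
Sliding window (track last position of each char):
  Position 0 ('h'): window [0,0] length 1 -- new best
  Position 1 ('e'): window [0,1] length 2 -- new best
  Position 2 ('d'): window [0,2] length 3 -- new best
  Position 3 ('d'): repeat (last at 2), move window start to 3
  Position 3 ('d'): window [3,3] length 1
  Position 4 ('b'): window [3,4] length 2
  Position 5 ('g'): window [3,5] length 3
  Position 6 ('c'): window [3,6] length 4 -- new best
  Position 7 ('e'): window [3,7] length 5 -- new best
  Position 8 ('e'): repeat (last at 7), move window start to 8
  Position 8 ('e'): window [8,8] length 1
  Position 9 ('f'): window [8,9] length 2
  Position 10 ('c'): window [8,10] length 3
  Position 11 ('f'): repeat (last at 9), move window start to 10
  Position 11 ('f'): window [10,11] length 2
Longest substring with no repeats: "dbgce" with length 5

5


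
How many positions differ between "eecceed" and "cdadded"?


Comparing "eecceed" and "cdadded" position by position:
  Position 0: 'e' vs 'c' => DIFFER
  Position 1: 'e' vs 'd' => DIFFER
  Position 2: 'c' vs 'a' => DIFFER
  Position 3: 'c' vs 'd' => DIFFER
  Position 4: 'e' vs 'd' => DIFFER
  Position 5: 'e' vs 'e' => same
  Position 6: 'd' vs 'd' => same
Positions that differ: 5

5


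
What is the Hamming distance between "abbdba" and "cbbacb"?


Comparing "abbdba" and "cbbacb" position by position:
  Position 0: 'a' vs 'c' => differ
  Position 1: 'b' vs 'b' => same
  Position 2: 'b' vs 'b' => same
  Position 3: 'd' vs 'a' => differ
  Position 4: 'b' vs 'c' => differ
  Position 5: 'a' vs 'b' => differ
Total differences (Hamming distance): 4

4


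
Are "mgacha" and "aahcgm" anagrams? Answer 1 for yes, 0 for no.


Strings: "mgacha", "aahcgm"
Sorted first:  aacghm
Sorted second: aacghm
Sorted forms match => anagrams

1


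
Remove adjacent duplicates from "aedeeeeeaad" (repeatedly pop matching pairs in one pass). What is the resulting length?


Input: aedeeeeeaad
Stack-based adjacent duplicate removal:
  Read 'a': push. Stack: a
  Read 'e': push. Stack: ae
  Read 'd': push. Stack: aed
  Read 'e': push. Stack: aede
  Read 'e': matches stack top 'e' => pop. Stack: aed
  Read 'e': push. Stack: aede
  Read 'e': matches stack top 'e' => pop. Stack: aed
  Read 'e': push. Stack: aede
  Read 'a': push. Stack: aedea
  Read 'a': matches stack top 'a' => pop. Stack: aede
  Read 'd': push. Stack: aeded
Final stack: "aeded" (length 5)

5


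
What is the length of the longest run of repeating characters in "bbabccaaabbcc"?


Input: "bbabccaaabbcc"
Scanning for longest run:
  Position 1 ('b'): continues run of 'b', length=2
  Position 2 ('a'): new char, reset run to 1
  Position 3 ('b'): new char, reset run to 1
  Position 4 ('c'): new char, reset run to 1
  Position 5 ('c'): continues run of 'c', length=2
  Position 6 ('a'): new char, reset run to 1
  Position 7 ('a'): continues run of 'a', length=2
  Position 8 ('a'): continues run of 'a', length=3
  Position 9 ('b'): new char, reset run to 1
  Position 10 ('b'): continues run of 'b', length=2
  Position 11 ('c'): new char, reset run to 1
  Position 12 ('c'): continues run of 'c', length=2
Longest run: 'a' with length 3

3


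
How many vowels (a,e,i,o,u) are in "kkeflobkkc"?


Input: kkeflobkkc
Checking each character:
  'k' at position 0: consonant
  'k' at position 1: consonant
  'e' at position 2: vowel (running total: 1)
  'f' at position 3: consonant
  'l' at position 4: consonant
  'o' at position 5: vowel (running total: 2)
  'b' at position 6: consonant
  'k' at position 7: consonant
  'k' at position 8: consonant
  'c' at position 9: consonant
Total vowels: 2

2


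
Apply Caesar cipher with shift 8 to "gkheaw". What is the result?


Caesar cipher: shift "gkheaw" by 8
  'g' (pos 6) + 8 = pos 14 = 'o'
  'k' (pos 10) + 8 = pos 18 = 's'
  'h' (pos 7) + 8 = pos 15 = 'p'
  'e' (pos 4) + 8 = pos 12 = 'm'
  'a' (pos 0) + 8 = pos 8 = 'i'
  'w' (pos 22) + 8 = pos 4 = 'e'
Result: ospmie

ospmie


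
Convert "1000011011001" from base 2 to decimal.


Input: "1000011011001" in base 2
Positional expansion:
  Digit '1' (value 1) x 2^12 = 4096
  Digit '0' (value 0) x 2^11 = 0
  Digit '0' (value 0) x 2^10 = 0
  Digit '0' (value 0) x 2^9 = 0
  Digit '0' (value 0) x 2^8 = 0
  Digit '1' (value 1) x 2^7 = 128
  Digit '1' (value 1) x 2^6 = 64
  Digit '0' (value 0) x 2^5 = 0
  Digit '1' (value 1) x 2^4 = 16
  Digit '1' (value 1) x 2^3 = 8
  Digit '0' (value 0) x 2^2 = 0
  Digit '0' (value 0) x 2^1 = 0
  Digit '1' (value 1) x 2^0 = 1
Sum = 4313

4313


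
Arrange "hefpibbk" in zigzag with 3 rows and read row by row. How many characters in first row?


Zigzag "hefpibbk" into 3 rows:
Placing characters:
  'h' => row 0
  'e' => row 1
  'f' => row 2
  'p' => row 1
  'i' => row 0
  'b' => row 1
  'b' => row 2
  'k' => row 1
Rows:
  Row 0: "hi"
  Row 1: "epbk"
  Row 2: "fb"
First row length: 2

2


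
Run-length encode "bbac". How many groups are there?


Input: bbac
Scanning for consecutive runs:
  Group 1: 'b' x 2 (positions 0-1)
  Group 2: 'a' x 1 (positions 2-2)
  Group 3: 'c' x 1 (positions 3-3)
Total groups: 3

3


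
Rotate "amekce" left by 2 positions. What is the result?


Input: "amekce", rotate left by 2
First 2 characters: "am"
Remaining characters: "ekce"
Concatenate remaining + first: "ekce" + "am" = "ekceam"

ekceam


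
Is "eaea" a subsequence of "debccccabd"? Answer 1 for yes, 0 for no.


Check if "eaea" is a subsequence of "debccccabd"
Greedy scan:
  Position 0 ('d'): no match needed
  Position 1 ('e'): matches sub[0] = 'e'
  Position 2 ('b'): no match needed
  Position 3 ('c'): no match needed
  Position 4 ('c'): no match needed
  Position 5 ('c'): no match needed
  Position 6 ('c'): no match needed
  Position 7 ('a'): matches sub[1] = 'a'
  Position 8 ('b'): no match needed
  Position 9 ('d'): no match needed
Only matched 2/4 characters => not a subsequence

0


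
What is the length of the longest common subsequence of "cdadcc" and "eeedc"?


LCS of "cdadcc" and "eeedc"
DP table:
           e    e    e    d    c
      0    0    0    0    0    0
  c   0    0    0    0    0    1
  d   0    0    0    0    1    1
  a   0    0    0    0    1    1
  d   0    0    0    0    1    1
  c   0    0    0    0    1    2
  c   0    0    0    0    1    2
LCS length = dp[6][5] = 2

2


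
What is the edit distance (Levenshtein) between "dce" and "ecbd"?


Computing edit distance: "dce" -> "ecbd"
DP table:
           e    c    b    d
      0    1    2    3    4
  d   1    1    2    3    3
  c   2    2    1    2    3
  e   3    2    2    2    3
Edit distance = dp[3][4] = 3

3


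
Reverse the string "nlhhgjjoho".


Input: nlhhgjjoho
Reading characters right to left:
  Position 9: 'o'
  Position 8: 'h'
  Position 7: 'o'
  Position 6: 'j'
  Position 5: 'j'
  Position 4: 'g'
  Position 3: 'h'
  Position 2: 'h'
  Position 1: 'l'
  Position 0: 'n'
Reversed: ohojjghhln

ohojjghhln


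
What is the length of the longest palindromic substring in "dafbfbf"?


Input: "dafbfbf"
Checking substrings for palindromes:
  [2:7] "fbfbf" (len 5) => palindrome
  [2:5] "fbf" (len 3) => palindrome
  [3:6] "bfb" (len 3) => palindrome
  [4:7] "fbf" (len 3) => palindrome
Longest palindromic substring: "fbfbf" with length 5

5


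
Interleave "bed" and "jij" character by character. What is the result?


Interleaving "bed" and "jij":
  Position 0: 'b' from first, 'j' from second => "bj"
  Position 1: 'e' from first, 'i' from second => "ei"
  Position 2: 'd' from first, 'j' from second => "dj"
Result: bjeidj

bjeidj


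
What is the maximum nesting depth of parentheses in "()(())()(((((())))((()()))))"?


Input: "()(())()(((((())))((()()))))"
Tracking depth:
  Position 0 '(': depth becomes 1
  Position 1 ')': depth becomes 0
  Position 2 '(': depth becomes 1
  Position 3 '(': depth becomes 2
  Position 4 ')': depth becomes 1
  Position 5 ')': depth becomes 0
  Position 6 '(': depth becomes 1
  Position 7 ')': depth becomes 0
  Position 8 '(': depth becomes 1
  Position 9 '(': depth becomes 2
  Position 10 '(': depth becomes 3
  Position 11 '(': depth becomes 4
  Position 12 '(': depth becomes 5
  Position 13 '(': depth becomes 6
  Position 14 ')': depth becomes 5
  Position 15 ')': depth becomes 4
  Position 16 ')': depth becomes 3
  Position 17 ')': depth becomes 2
  Position 18 '(': depth becomes 3
  Position 19 '(': depth becomes 4
  Position 20 '(': depth becomes 5
  Position 21 ')': depth becomes 4
  Position 22 '(': depth becomes 5
  Position 23 ')': depth becomes 4
  Position 24 ')': depth becomes 3
  Position 25 ')': depth becomes 2
  Position 26 ')': depth becomes 1
  Position 27 ')': depth becomes 0
Maximum depth reached: 6

6


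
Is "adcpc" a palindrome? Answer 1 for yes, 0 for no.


Input: adcpc
Reversed: cpcda
  Compare pos 0 ('a') with pos 4 ('c'): MISMATCH
  Compare pos 1 ('d') with pos 3 ('p'): MISMATCH
Result: not a palindrome

0


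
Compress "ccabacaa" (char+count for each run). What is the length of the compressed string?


Input: ccabacaa
Runs:
  'c' x 2 => "c2"
  'a' x 1 => "a1"
  'b' x 1 => "b1"
  'a' x 1 => "a1"
  'c' x 1 => "c1"
  'a' x 2 => "a2"
Compressed: "c2a1b1a1c1a2"
Compressed length: 12

12


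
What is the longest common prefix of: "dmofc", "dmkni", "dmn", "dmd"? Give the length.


Words: dmofc, dmkni, dmn, dmd
  Position 0: all 'd' => match
  Position 1: all 'm' => match
  Position 2: ('o', 'k', 'n', 'd') => mismatch, stop
LCP = "dm" (length 2)

2


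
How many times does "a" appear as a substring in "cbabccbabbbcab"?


Searching for "a" in "cbabccbabbbcab"
Scanning each position:
  Position 0: "c" => no
  Position 1: "b" => no
  Position 2: "a" => MATCH
  Position 3: "b" => no
  Position 4: "c" => no
  Position 5: "c" => no
  Position 6: "b" => no
  Position 7: "a" => MATCH
  Position 8: "b" => no
  Position 9: "b" => no
  Position 10: "b" => no
  Position 11: "c" => no
  Position 12: "a" => MATCH
  Position 13: "b" => no
Total occurrences: 3

3


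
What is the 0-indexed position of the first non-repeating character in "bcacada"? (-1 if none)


Input: bcacada
Character frequencies:
  'a': 3
  'b': 1
  'c': 2
  'd': 1
Scanning left to right for freq == 1:
  Position 0 ('b'): unique! => answer = 0

0


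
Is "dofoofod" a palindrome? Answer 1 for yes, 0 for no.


Input: dofoofod
Reversed: dofoofod
  Compare pos 0 ('d') with pos 7 ('d'): match
  Compare pos 1 ('o') with pos 6 ('o'): match
  Compare pos 2 ('f') with pos 5 ('f'): match
  Compare pos 3 ('o') with pos 4 ('o'): match
Result: palindrome

1


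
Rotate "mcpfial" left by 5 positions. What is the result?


Input: "mcpfial", rotate left by 5
First 5 characters: "mcpfi"
Remaining characters: "al"
Concatenate remaining + first: "al" + "mcpfi" = "almcpfi"

almcpfi


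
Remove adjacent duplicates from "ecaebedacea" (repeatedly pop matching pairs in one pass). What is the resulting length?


Input: ecaebedacea
Stack-based adjacent duplicate removal:
  Read 'e': push. Stack: e
  Read 'c': push. Stack: ec
  Read 'a': push. Stack: eca
  Read 'e': push. Stack: ecae
  Read 'b': push. Stack: ecaeb
  Read 'e': push. Stack: ecaebe
  Read 'd': push. Stack: ecaebed
  Read 'a': push. Stack: ecaebeda
  Read 'c': push. Stack: ecaebedac
  Read 'e': push. Stack: ecaebedace
  Read 'a': push. Stack: ecaebedacea
Final stack: "ecaebedacea" (length 11)

11


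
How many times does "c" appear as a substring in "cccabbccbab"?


Searching for "c" in "cccabbccbab"
Scanning each position:
  Position 0: "c" => MATCH
  Position 1: "c" => MATCH
  Position 2: "c" => MATCH
  Position 3: "a" => no
  Position 4: "b" => no
  Position 5: "b" => no
  Position 6: "c" => MATCH
  Position 7: "c" => MATCH
  Position 8: "b" => no
  Position 9: "a" => no
  Position 10: "b" => no
Total occurrences: 5

5


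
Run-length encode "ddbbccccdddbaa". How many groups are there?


Input: ddbbccccdddbaa
Scanning for consecutive runs:
  Group 1: 'd' x 2 (positions 0-1)
  Group 2: 'b' x 2 (positions 2-3)
  Group 3: 'c' x 4 (positions 4-7)
  Group 4: 'd' x 3 (positions 8-10)
  Group 5: 'b' x 1 (positions 11-11)
  Group 6: 'a' x 2 (positions 12-13)
Total groups: 6

6


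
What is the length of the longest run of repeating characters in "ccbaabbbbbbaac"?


Input: "ccbaabbbbbbaac"
Scanning for longest run:
  Position 1 ('c'): continues run of 'c', length=2
  Position 2 ('b'): new char, reset run to 1
  Position 3 ('a'): new char, reset run to 1
  Position 4 ('a'): continues run of 'a', length=2
  Position 5 ('b'): new char, reset run to 1
  Position 6 ('b'): continues run of 'b', length=2
  Position 7 ('b'): continues run of 'b', length=3
  Position 8 ('b'): continues run of 'b', length=4
  Position 9 ('b'): continues run of 'b', length=5
  Position 10 ('b'): continues run of 'b', length=6
  Position 11 ('a'): new char, reset run to 1
  Position 12 ('a'): continues run of 'a', length=2
  Position 13 ('c'): new char, reset run to 1
Longest run: 'b' with length 6

6


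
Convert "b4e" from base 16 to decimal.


Input: "b4e" in base 16
Positional expansion:
  Digit 'b' (value 11) x 16^2 = 2816
  Digit '4' (value 4) x 16^1 = 64
  Digit 'e' (value 14) x 16^0 = 14
Sum = 2894

2894


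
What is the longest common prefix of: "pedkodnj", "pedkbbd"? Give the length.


Words: pedkodnj, pedkbbd
  Position 0: all 'p' => match
  Position 1: all 'e' => match
  Position 2: all 'd' => match
  Position 3: all 'k' => match
  Position 4: ('o', 'b') => mismatch, stop
LCP = "pedk" (length 4)

4


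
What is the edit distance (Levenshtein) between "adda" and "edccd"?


Computing edit distance: "adda" -> "edccd"
DP table:
           e    d    c    c    d
      0    1    2    3    4    5
  a   1    1    2    3    4    5
  d   2    2    1    2    3    4
  d   3    3    2    2    3    3
  a   4    4    3    3    3    4
Edit distance = dp[4][5] = 4

4


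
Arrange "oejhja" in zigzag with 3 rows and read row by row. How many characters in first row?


Zigzag "oejhja" into 3 rows:
Placing characters:
  'o' => row 0
  'e' => row 1
  'j' => row 2
  'h' => row 1
  'j' => row 0
  'a' => row 1
Rows:
  Row 0: "oj"
  Row 1: "eha"
  Row 2: "j"
First row length: 2

2


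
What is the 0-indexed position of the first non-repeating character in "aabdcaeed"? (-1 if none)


Input: aabdcaeed
Character frequencies:
  'a': 3
  'b': 1
  'c': 1
  'd': 2
  'e': 2
Scanning left to right for freq == 1:
  Position 0 ('a'): freq=3, skip
  Position 1 ('a'): freq=3, skip
  Position 2 ('b'): unique! => answer = 2

2


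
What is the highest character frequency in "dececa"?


Input: dececa
Character counts:
  'a': 1
  'c': 2
  'd': 1
  'e': 2
Maximum frequency: 2

2


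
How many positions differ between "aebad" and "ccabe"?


Comparing "aebad" and "ccabe" position by position:
  Position 0: 'a' vs 'c' => DIFFER
  Position 1: 'e' vs 'c' => DIFFER
  Position 2: 'b' vs 'a' => DIFFER
  Position 3: 'a' vs 'b' => DIFFER
  Position 4: 'd' vs 'e' => DIFFER
Positions that differ: 5

5


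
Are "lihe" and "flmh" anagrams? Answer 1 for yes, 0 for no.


Strings: "lihe", "flmh"
Sorted first:  ehil
Sorted second: fhlm
Differ at position 0: 'e' vs 'f' => not anagrams

0


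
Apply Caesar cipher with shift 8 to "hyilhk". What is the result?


Caesar cipher: shift "hyilhk" by 8
  'h' (pos 7) + 8 = pos 15 = 'p'
  'y' (pos 24) + 8 = pos 6 = 'g'
  'i' (pos 8) + 8 = pos 16 = 'q'
  'l' (pos 11) + 8 = pos 19 = 't'
  'h' (pos 7) + 8 = pos 15 = 'p'
  'k' (pos 10) + 8 = pos 18 = 's'
Result: pgqtps

pgqtps


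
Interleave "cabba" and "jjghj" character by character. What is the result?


Interleaving "cabba" and "jjghj":
  Position 0: 'c' from first, 'j' from second => "cj"
  Position 1: 'a' from first, 'j' from second => "aj"
  Position 2: 'b' from first, 'g' from second => "bg"
  Position 3: 'b' from first, 'h' from second => "bh"
  Position 4: 'a' from first, 'j' from second => "aj"
Result: cjajbgbhaj

cjajbgbhaj


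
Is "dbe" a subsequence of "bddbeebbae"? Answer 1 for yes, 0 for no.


Check if "dbe" is a subsequence of "bddbeebbae"
Greedy scan:
  Position 0 ('b'): no match needed
  Position 1 ('d'): matches sub[0] = 'd'
  Position 2 ('d'): no match needed
  Position 3 ('b'): matches sub[1] = 'b'
  Position 4 ('e'): matches sub[2] = 'e'
  Position 5 ('e'): no match needed
  Position 6 ('b'): no match needed
  Position 7 ('b'): no match needed
  Position 8 ('a'): no match needed
  Position 9 ('e'): no match needed
All 3 characters matched => is a subsequence

1


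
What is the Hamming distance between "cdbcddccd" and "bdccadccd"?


Comparing "cdbcddccd" and "bdccadccd" position by position:
  Position 0: 'c' vs 'b' => differ
  Position 1: 'd' vs 'd' => same
  Position 2: 'b' vs 'c' => differ
  Position 3: 'c' vs 'c' => same
  Position 4: 'd' vs 'a' => differ
  Position 5: 'd' vs 'd' => same
  Position 6: 'c' vs 'c' => same
  Position 7: 'c' vs 'c' => same
  Position 8: 'd' vs 'd' => same
Total differences (Hamming distance): 3

3


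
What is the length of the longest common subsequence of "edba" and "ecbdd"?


LCS of "edba" and "ecbdd"
DP table:
           e    c    b    d    d
      0    0    0    0    0    0
  e   0    1    1    1    1    1
  d   0    1    1    1    2    2
  b   0    1    1    2    2    2
  a   0    1    1    2    2    2
LCS length = dp[4][5] = 2

2


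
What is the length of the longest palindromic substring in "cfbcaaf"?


Input: "cfbcaaf"
Checking substrings for palindromes:
  [4:6] "aa" (len 2) => palindrome
Longest palindromic substring: "aa" with length 2

2


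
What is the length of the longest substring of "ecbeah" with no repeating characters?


Input: "ecbeah"
Sliding window (track last position of each char):
  Position 0 ('e'): window [0,0] length 1 -- new best
  Position 1 ('c'): window [0,1] length 2 -- new best
  Position 2 ('b'): window [0,2] length 3 -- new best
  Position 3 ('e'): repeat (last at 0), move window start to 1
  Position 3 ('e'): window [1,3] length 3
  Position 4 ('a'): window [1,4] length 4 -- new best
  Position 5 ('h'): window [1,5] length 5 -- new best
Longest substring with no repeats: "cbeah" with length 5

5


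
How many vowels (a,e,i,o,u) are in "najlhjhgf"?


Input: najlhjhgf
Checking each character:
  'n' at position 0: consonant
  'a' at position 1: vowel (running total: 1)
  'j' at position 2: consonant
  'l' at position 3: consonant
  'h' at position 4: consonant
  'j' at position 5: consonant
  'h' at position 6: consonant
  'g' at position 7: consonant
  'f' at position 8: consonant
Total vowels: 1

1


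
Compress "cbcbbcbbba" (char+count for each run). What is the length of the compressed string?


Input: cbcbbcbbba
Runs:
  'c' x 1 => "c1"
  'b' x 1 => "b1"
  'c' x 1 => "c1"
  'b' x 2 => "b2"
  'c' x 1 => "c1"
  'b' x 3 => "b3"
  'a' x 1 => "a1"
Compressed: "c1b1c1b2c1b3a1"
Compressed length: 14

14


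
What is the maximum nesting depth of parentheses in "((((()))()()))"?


Input: "((((()))()()))"
Tracking depth:
  Position 0 '(': depth becomes 1
  Position 1 '(': depth becomes 2
  Position 2 '(': depth becomes 3
  Position 3 '(': depth becomes 4
  Position 4 '(': depth becomes 5
  Position 5 ')': depth becomes 4
  Position 6 ')': depth becomes 3
  Position 7 ')': depth becomes 2
  Position 8 '(': depth becomes 3
  Position 9 ')': depth becomes 2
  Position 10 '(': depth becomes 3
  Position 11 ')': depth becomes 2
  Position 12 ')': depth becomes 1
  Position 13 ')': depth becomes 0
Maximum depth reached: 5

5


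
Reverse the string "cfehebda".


Input: cfehebda
Reading characters right to left:
  Position 7: 'a'
  Position 6: 'd'
  Position 5: 'b'
  Position 4: 'e'
  Position 3: 'h'
  Position 2: 'e'
  Position 1: 'f'
  Position 0: 'c'
Reversed: adbehefc

adbehefc
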